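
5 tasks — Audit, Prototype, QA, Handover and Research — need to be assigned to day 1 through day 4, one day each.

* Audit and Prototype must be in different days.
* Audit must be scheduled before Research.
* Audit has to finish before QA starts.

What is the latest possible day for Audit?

day 3

Downstream work caps Audit at day 3.
Audit at day 3 is achievable: Prototype in day 1, Audit in day 3, Research in day 4, QA in day 4, Handover in day 1.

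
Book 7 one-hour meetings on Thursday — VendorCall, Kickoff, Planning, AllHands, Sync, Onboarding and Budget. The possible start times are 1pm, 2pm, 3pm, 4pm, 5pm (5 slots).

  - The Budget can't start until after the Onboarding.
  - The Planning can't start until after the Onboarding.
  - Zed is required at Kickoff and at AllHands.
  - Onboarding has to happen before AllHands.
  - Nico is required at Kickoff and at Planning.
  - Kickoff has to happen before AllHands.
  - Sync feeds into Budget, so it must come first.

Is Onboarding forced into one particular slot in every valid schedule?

Onboarding can be 1pm (e.g. Planning -> 2pm, Onboarding -> 1pm, Kickoff -> 1pm, Budget -> 2pm, Sync -> 1pm, AllHands -> 2pm, VendorCall -> 1pm) or 2pm (e.g. Onboarding=2pm; Kickoff=1pm; Sync=1pm; VendorCall=1pm; AllHands=3pm; Planning=3pm; Budget=3pm).

No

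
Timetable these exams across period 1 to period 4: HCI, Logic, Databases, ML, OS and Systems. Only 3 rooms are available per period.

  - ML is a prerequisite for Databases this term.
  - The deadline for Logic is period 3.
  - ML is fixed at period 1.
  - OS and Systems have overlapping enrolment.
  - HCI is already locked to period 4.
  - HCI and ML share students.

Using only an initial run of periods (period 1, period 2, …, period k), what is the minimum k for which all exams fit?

4 periods

The precedence chain requires at least 2 distinct periods.
With at most 3 per period and 6 exams, at least 2 periods are needed.
HCI can't be placed before period 4, so the schedule must run through at least period 4.
4 works (last occupied period: period 4): for example HCI -> period 4; OS -> period 1; Databases -> period 2; Logic -> period 1; Systems -> period 2; ML -> period 1.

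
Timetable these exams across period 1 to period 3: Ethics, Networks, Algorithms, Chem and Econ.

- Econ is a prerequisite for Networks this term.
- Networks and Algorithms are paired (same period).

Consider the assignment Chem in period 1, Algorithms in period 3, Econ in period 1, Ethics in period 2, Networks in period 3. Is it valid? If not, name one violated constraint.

Yes, all constraints hold

Econ is a prerequisite for Networks this term — holds.
Networks and Algorithms are paired (same period) — holds.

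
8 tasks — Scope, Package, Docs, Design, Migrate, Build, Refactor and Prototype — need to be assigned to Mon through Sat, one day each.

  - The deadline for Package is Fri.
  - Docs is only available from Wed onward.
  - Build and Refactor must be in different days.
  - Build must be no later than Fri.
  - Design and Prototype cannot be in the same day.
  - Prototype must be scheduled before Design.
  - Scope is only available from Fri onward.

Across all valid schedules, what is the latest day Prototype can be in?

Fri

Downstream work caps Prototype at Fri.
Prototype at Fri is achievable: Prototype -> Fri, Docs -> Wed, Design -> Sat, Scope -> Fri, Package -> Mon, Build -> Mon, Migrate -> Mon, Refactor -> Tue.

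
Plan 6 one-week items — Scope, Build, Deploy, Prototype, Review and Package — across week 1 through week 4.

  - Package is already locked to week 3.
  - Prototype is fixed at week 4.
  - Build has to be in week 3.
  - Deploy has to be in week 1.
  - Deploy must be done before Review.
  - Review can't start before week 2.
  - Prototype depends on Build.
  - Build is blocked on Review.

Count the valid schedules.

Enumerating: Scope=week 1, Package=week 3, Prototype=week 4, Build=week 3, Deploy=week 1, Review=week 2 | Review in week 2, Deploy in week 1, Prototype in week 4, Scope in week 2, Package in week 3, Build in week 3 | Deploy in week 1; Package in week 3; Build in week 3; Scope in week 3; Review in week 2; Prototype in week 4 | Build=week 3, Review=week 2, Package=week 3, Prototype=week 4, Deploy=week 1, Scope=week 4.

4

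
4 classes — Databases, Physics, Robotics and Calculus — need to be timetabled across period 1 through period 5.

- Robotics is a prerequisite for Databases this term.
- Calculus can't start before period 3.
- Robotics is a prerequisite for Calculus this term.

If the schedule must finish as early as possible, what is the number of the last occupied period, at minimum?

The precedence chain requires at least 2 distinct periods.
Calculus can't be placed before period 3, so the schedule must run through at least period 3.
3 works (last occupied period: period 3): for example Databases=period 2, Physics=period 1, Robotics=period 1, Calculus=period 3.

3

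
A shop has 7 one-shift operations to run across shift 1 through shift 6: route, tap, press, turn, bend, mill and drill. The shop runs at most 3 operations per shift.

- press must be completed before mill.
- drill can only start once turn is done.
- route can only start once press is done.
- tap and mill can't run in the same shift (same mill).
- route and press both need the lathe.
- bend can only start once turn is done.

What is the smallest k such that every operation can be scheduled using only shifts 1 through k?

3

The precedence chain requires at least 2 distinct shifts.
With at most 3 per shift and 7 operations, at least 3 shifts are needed.
3 works (last occupied shift: shift 3): for example bend=shift 2; mill=shift 2; press=shift 1; turn=shift 1; route=shift 2; tap=shift 1; drill=shift 3.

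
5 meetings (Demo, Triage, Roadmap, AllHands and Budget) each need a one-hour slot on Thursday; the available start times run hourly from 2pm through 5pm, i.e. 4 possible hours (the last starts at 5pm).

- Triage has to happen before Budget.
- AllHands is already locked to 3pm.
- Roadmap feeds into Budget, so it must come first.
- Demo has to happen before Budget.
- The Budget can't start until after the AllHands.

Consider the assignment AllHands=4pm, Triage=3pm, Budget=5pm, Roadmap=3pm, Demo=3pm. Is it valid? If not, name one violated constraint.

Triage has to happen before Budget — holds.
AllHands is already locked to 3pm — violated.
Demo has to happen before Budget — holds.
Roadmap feeds into Budget, so it must come first — holds.
The Budget can't start until after the AllHands — holds.

No — it violates: AllHands is already locked to 3pm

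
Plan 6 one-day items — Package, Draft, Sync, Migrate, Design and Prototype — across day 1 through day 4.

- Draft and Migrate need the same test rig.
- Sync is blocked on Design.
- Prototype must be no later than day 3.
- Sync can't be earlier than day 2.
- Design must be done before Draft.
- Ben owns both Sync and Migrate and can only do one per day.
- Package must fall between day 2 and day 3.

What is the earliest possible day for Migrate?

Migrate at day 1 is achievable: Migrate -> day 1; Package -> day 2; Prototype -> day 1; Sync -> day 2; Design -> day 1; Draft -> day 2.

day 1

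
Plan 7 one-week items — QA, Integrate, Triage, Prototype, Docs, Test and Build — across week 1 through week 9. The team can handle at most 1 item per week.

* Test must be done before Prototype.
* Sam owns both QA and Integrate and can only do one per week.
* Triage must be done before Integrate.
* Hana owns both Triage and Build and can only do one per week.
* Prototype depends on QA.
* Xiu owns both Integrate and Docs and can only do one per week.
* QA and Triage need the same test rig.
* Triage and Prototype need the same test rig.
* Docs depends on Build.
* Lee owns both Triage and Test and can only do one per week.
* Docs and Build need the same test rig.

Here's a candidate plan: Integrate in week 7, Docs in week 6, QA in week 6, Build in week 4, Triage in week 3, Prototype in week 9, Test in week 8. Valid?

Docs and Build need the same test rig — holds.
Hana owns both Triage and Build and can only do one per week — holds.
Triage must be done before Integrate — holds.
Sam owns both QA and Integrate and can only do one per week — holds.
Docs depends on Build — holds.
Triage and Prototype need the same test rig — holds.
Xiu owns both Integrate and Docs and can only do one per week — holds.
Prototype depends on QA — holds.
QA and Triage need the same test rig — holds.
The team can handle at most 1 item per week — violated.
Test must be done before Prototype — holds.
Lee owns both Triage and Test and can only do one per week — holds.

Invalid. The team can handle at most 1 item per week.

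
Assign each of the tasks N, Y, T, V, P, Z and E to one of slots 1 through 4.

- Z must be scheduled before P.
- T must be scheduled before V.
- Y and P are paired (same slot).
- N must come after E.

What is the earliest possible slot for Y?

Y must be in the same slot as P, which can't be before 2, so Y is at least 2.
Y at 2 is achievable: V -> 2; Y -> 2; E -> 1; T -> 1; N -> 2; P -> 2; Z -> 1.

2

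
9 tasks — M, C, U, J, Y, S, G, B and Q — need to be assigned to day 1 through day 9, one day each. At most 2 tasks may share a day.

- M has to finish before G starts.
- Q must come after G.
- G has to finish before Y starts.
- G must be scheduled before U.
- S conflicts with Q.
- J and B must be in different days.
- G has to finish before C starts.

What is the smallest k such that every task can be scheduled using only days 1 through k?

The precedence chain requires at least 3 distinct days.
With at most 2 per day and 9 tasks, at least 5 days are needed.
5 works (last occupied day: day 5): for example Y -> day 4; Q -> day 4; M -> day 1; U -> day 3; J -> day 1; C -> day 3; B -> day 5; G -> day 2; S -> day 2.

5 days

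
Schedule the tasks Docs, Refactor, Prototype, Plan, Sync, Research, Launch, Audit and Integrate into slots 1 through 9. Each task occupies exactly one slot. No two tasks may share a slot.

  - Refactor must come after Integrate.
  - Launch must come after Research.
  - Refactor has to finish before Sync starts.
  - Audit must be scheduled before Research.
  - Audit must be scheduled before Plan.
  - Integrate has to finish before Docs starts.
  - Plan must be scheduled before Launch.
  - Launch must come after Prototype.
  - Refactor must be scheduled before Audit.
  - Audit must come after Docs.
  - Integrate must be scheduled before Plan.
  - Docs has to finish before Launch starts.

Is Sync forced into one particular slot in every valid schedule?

Sync can be 3 (e.g. Integrate=1, Docs=4, Prototype=8, Refactor=2, Launch=9, Plan=6, Research=7, Sync=3, Audit=5) or 4 (e.g. Prototype in 8, Launch in 9, Docs in 2, Integrate in 1, Plan in 6, Audit in 5, Research in 7, Sync in 4, Refactor in 3).

No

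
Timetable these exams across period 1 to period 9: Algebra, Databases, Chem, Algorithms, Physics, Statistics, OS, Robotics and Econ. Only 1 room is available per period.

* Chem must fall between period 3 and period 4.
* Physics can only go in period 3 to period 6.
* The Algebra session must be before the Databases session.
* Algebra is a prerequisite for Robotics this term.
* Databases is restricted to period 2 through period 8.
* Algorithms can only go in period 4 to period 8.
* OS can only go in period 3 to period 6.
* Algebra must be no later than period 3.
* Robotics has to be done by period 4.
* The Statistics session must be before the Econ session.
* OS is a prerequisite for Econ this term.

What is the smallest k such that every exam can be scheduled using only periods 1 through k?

9 periods

The precedence chain requires at least 2 distinct periods.
With at most 1 per period and 9 exams, at least 9 periods are needed.
Algorithms can't be placed before period 4, so the schedule must run through at least period 4.
9 works (last occupied period: period 9): for example Algebra in period 1, Robotics in period 2, Databases in period 7, Physics in period 5, OS in period 4, Statistics in period 8, Econ in period 9, Algorithms in period 6, Chem in period 3.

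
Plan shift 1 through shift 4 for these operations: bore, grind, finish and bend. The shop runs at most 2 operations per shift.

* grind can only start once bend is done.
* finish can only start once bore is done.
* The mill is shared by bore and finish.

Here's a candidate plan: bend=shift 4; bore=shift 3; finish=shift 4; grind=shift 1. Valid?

finish can only start once bore is done — holds.
grind can only start once bend is done — violated.
The shop runs at most 2 operations per shift — holds.
The mill is shared by bore and finish — holds.

No. grind can only start once bend is done is not satisfied.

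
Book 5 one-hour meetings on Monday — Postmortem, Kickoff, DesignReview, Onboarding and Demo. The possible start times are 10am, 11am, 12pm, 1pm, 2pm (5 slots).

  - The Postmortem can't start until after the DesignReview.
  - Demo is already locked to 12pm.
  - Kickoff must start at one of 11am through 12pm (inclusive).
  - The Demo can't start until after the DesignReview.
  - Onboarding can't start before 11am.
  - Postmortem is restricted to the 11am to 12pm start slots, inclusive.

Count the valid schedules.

24

Splitting on Postmortem: it can be 11am (8), 12pm (16). Listing each branch's schedules as (Kickoff, DesignReview, Onboarding, Demo):
Postmortem=11am: (11am,10am,11am,12pm) (11am,10am,12pm,12pm) (11am,10am,1pm,12pm) (11am,10am,2pm,12pm) (12pm,10am,11am,12pm) (12pm,10am,12pm,12pm) (12pm,10am,1pm,12pm) (12pm,10am,2pm,12pm) — 8.
Postmortem=12pm: (11am,10am,11am,12pm) (11am,10am,12pm,12pm) (11am,10am,1pm,12pm) (11am,10am,2pm,12pm) (11am,11am,11am,12pm) (11am,11am,12pm,12pm) (11am,11am,1pm,12pm) (11am,11am,2pm,12pm) (12pm,10am,11am,12pm) (12pm,10am,12pm,12pm) (12pm,10am,1pm,12pm) (12pm,10am,2pm,12pm) (12pm,11am,11am,12pm) (12pm,11am,12pm,12pm) (12pm,11am,1pm,12pm) (12pm,11am,2pm,12pm) — 16.
Summing: 8 + 16 = 24.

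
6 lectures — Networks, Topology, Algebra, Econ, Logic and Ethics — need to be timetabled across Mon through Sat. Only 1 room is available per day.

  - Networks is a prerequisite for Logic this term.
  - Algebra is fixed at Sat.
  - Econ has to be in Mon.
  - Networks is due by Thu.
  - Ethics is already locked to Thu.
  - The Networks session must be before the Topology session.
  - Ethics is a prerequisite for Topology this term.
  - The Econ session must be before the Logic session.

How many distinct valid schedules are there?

1

Enumerating: Algebra=Sat; Ethics=Thu; Logic=Wed; Topology=Fri; Networks=Tue; Econ=Mon.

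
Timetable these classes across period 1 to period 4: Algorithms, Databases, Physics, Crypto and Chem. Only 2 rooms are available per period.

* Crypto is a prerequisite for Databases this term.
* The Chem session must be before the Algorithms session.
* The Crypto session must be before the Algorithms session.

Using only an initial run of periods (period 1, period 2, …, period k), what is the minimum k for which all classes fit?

3 periods

The precedence chain requires at least 2 distinct periods.
With at most 2 per period and 5 classes, at least 3 periods are needed.
3 works (last occupied period: period 3): for example Chem -> period 1; Algorithms -> period 2; Crypto -> period 1; Physics -> period 3; Databases -> period 2.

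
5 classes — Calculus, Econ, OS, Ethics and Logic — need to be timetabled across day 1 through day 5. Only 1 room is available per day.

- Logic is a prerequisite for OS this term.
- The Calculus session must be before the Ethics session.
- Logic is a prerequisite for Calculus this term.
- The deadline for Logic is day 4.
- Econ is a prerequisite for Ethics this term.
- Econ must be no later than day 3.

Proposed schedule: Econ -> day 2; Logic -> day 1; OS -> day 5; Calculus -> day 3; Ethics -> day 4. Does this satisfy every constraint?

The Calculus session must be before the Ethics session — holds.
Logic is a prerequisite for OS this term — holds.
Econ must be no later than day 3 — holds.
Logic is a prerequisite for Calculus this term — holds.
Econ is a prerequisite for Ethics this term — holds.
The deadline for Logic is day 4 — holds.
Only 1 room is available per day — holds.

Yes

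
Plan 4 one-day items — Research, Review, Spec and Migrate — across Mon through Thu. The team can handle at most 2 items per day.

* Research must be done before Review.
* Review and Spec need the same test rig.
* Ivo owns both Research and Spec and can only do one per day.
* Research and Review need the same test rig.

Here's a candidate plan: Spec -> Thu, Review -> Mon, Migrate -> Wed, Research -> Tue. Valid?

The team can handle at most 2 items per day — holds.
Research must be done before Review — violated.
Review and Spec need the same test rig — holds.
Research and Review need the same test rig — holds.
Ivo owns both Research and Spec and can only do one per day — holds.

No — it violates: Research must be done before Review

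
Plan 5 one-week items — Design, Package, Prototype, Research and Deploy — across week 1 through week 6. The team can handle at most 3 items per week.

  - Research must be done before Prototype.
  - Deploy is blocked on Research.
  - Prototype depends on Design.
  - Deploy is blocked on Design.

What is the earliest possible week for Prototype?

week 2

Precedence pushes Prototype to at least week 2.
Prototype at week 2 is achievable: Prototype=week 2, Package=week 1, Research=week 1, Design=week 1, Deploy=week 2.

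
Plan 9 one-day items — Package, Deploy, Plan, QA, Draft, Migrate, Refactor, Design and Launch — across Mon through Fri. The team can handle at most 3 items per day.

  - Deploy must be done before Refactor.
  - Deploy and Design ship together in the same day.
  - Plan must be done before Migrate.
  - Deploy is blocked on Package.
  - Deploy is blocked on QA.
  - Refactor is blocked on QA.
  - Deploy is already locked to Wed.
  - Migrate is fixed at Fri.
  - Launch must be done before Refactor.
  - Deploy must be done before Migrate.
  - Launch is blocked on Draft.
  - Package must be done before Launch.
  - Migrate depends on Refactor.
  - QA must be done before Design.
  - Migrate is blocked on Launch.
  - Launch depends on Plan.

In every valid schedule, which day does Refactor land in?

Deploy is fixed at Wed and must come before Refactor, so Refactor is at least Thu.
Migrate is fixed at Fri and must come after Refactor, so Refactor is at most Thu.
So Refactor must be Thu.

Thu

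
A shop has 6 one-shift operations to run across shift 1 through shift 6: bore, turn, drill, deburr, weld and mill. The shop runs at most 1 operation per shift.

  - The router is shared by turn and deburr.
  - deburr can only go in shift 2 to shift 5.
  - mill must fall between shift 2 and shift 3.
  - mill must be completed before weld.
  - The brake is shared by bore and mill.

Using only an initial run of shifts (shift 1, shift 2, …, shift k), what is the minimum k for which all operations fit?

The precedence chain requires at least 2 distinct shifts.
With at most 1 per shift and 6 operations, at least 6 shifts are needed.
Propagating the time windows through the other constraints, weld can't land before shift 3, so the schedule must run through at least shift 3.
6 works (last occupied shift: shift 6): for example turn -> shift 5, bore -> shift 1, deburr -> shift 3, weld -> shift 4, drill -> shift 6, mill -> shift 2.

6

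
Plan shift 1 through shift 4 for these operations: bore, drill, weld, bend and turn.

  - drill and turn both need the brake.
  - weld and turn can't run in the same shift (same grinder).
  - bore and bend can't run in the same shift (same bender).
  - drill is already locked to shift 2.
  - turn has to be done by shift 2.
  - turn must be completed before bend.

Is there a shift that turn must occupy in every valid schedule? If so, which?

turn's window is shift 1–shift 2.
drill is fixed at shift 2, and turn can't share a shift with drill.
So turn must be shift 1.

shift 1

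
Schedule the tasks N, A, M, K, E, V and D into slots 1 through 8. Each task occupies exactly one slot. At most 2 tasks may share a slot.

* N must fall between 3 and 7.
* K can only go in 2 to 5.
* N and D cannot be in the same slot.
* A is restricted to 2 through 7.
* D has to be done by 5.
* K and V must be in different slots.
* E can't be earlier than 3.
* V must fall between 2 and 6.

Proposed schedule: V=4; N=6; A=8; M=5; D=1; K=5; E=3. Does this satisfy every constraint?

No. A is restricted to 2 through 7 is not satisfied.

A is restricted to 2 through 7 — violated.
At most 2 tasks may share a slot — holds.
N must fall between 3 and 7 — holds.
N and D cannot be in the same slot — holds.
D has to be done by 5 — holds.
V must fall between 2 and 6 — holds.
K can only go in 2 to 5 — holds.
K and V must be in different slots — holds.
E can't be earlier than 3 — holds.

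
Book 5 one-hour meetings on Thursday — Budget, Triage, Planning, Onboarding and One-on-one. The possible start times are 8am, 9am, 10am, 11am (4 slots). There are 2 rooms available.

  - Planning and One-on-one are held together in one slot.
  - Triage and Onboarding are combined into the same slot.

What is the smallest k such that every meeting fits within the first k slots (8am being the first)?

3 slots

With at most 2 per slot and 5 meetings, at least 3 slots are needed.
3 works (last occupied slot: 10am): for example One-on-one -> 10am, Planning -> 10am, Budget -> 8am, Onboarding -> 9am, Triage -> 9am.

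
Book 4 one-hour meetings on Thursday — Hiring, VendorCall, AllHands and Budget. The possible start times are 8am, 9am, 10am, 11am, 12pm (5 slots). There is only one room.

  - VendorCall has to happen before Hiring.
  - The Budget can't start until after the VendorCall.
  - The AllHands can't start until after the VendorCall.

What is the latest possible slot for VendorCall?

Downstream work caps VendorCall at 11am.
VendorCall at 9am is achievable: Hiring in 10am; Budget in 12pm; AllHands in 11am; VendorCall in 9am.
Nothing later works — the capacity limit rule out every slot after 9am.

9am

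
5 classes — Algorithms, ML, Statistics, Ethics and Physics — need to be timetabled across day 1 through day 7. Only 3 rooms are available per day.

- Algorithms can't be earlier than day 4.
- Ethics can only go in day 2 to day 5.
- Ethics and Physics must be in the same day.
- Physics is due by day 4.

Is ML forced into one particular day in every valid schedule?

ML can be day 1 (e.g. ML -> day 1; Statistics -> day 1; Ethics -> day 2; Physics -> day 2; Algorithms -> day 4) or day 2 (e.g. Statistics in day 1, Ethics in day 2, Physics in day 2, ML in day 2, Algorithms in day 4).

No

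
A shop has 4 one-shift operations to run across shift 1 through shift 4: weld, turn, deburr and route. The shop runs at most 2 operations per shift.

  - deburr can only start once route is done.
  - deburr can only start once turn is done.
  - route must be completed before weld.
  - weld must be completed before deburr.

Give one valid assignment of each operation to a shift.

deburr in shift 3, route in shift 1, weld in shift 2, turn in shift 1

Checking: turn(shift 1) before deburr(shift 3); route(shift 1) before deburr(shift 3); route(shift 1) before weld(shift 2); weld(shift 2) before deburr(shift 3); max 2 per shift (cap 2).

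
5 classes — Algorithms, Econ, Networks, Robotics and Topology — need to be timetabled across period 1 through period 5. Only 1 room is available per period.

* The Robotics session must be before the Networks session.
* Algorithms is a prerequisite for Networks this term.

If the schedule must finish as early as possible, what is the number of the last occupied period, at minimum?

The precedence chain requires at least 2 distinct periods.
With at most 1 per period and 5 classes, at least 5 periods are needed.
5 works (last occupied period: period 5): for example Algorithms=period 1; Topology=period 5; Econ=period 4; Networks=period 3; Robotics=period 2.

period 5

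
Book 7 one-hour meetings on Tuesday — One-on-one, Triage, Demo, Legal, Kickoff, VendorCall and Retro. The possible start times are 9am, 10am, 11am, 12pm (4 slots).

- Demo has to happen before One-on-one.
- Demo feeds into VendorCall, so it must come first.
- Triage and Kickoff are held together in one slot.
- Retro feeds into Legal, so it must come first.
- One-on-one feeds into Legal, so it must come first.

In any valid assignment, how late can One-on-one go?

Precedence pushes One-on-one to at least 10am; downstream work caps One-on-one at 11am.
One-on-one at 11am is achievable: Legal=12pm, Kickoff=9am, Triage=9am, Retro=9am, VendorCall=10am, Demo=9am, One-on-one=11am.

11am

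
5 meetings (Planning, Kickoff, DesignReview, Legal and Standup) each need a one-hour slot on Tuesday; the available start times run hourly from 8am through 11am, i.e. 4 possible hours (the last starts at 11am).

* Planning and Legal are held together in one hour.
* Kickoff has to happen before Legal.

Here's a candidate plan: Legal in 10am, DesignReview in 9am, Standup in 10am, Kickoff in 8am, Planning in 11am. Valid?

Kickoff has to happen before Legal — holds.
Planning and Legal are held together in one hour — violated.

No — it violates: Planning and Legal are held together in one hour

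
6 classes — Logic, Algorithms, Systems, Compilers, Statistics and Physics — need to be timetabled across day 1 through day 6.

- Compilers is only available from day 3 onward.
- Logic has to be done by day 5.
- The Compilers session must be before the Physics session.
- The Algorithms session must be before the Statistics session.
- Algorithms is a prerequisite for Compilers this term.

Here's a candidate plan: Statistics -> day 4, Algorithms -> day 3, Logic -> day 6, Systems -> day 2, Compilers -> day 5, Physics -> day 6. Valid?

No — it violates: Logic has to be done by day 5

The Compilers session must be before the Physics session — holds.
Compilers is only available from day 3 onward — holds.
Logic has to be done by day 5 — violated.
The Algorithms session must be before the Statistics session — holds.
Algorithms is a prerequisite for Compilers this term — holds.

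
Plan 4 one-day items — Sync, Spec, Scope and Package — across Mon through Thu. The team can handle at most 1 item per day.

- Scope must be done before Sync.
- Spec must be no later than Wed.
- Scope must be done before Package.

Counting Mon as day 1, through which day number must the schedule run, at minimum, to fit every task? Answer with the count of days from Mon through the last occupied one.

4

The precedence chain requires at least 2 distinct days.
With at most 1 per day and 4 tasks, at least 4 days are needed.
4 works (last occupied day: Thu): for example Sync=Wed, Scope=Tue, Spec=Mon, Package=Thu.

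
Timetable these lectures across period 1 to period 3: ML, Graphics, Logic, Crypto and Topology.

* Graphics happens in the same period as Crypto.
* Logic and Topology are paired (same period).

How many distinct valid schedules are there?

27

Splitting on ML: it can be period 1 (9), period 2 (9), period 3 (9). Listing each branch's schedules as (Graphics, Logic, Crypto, Topology) by period number:
ML=period 1: (1,1,1,1) (1,2,1,2) (1,3,1,3) (2,1,2,1) (2,2,2,2) (2,3,2,3) (3,1,3,1) (3,2,3,2) (3,3,3,3) — 9.
ML=period 2: (1,1,1,1) (1,2,1,2) (1,3,1,3) (2,1,2,1) (2,2,2,2) (2,3,2,3) (3,1,3,1) (3,2,3,2) (3,3,3,3) — 9.
ML=period 3: (1,1,1,1) (1,2,1,2) (1,3,1,3) (2,1,2,1) (2,2,2,2) (2,3,2,3) (3,1,3,1) (3,2,3,2) (3,3,3,3) — 9.
Summing: 9 + 9 + 9 = 27.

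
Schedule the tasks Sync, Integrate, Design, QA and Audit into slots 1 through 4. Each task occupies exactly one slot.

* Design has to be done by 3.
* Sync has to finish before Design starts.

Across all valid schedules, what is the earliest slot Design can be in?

Precedence pushes Design to at least 2; Design's own window allows nothing later than 3.
Design at 2 is achievable: Integrate=1, Audit=1, Design=2, QA=1, Sync=1.

2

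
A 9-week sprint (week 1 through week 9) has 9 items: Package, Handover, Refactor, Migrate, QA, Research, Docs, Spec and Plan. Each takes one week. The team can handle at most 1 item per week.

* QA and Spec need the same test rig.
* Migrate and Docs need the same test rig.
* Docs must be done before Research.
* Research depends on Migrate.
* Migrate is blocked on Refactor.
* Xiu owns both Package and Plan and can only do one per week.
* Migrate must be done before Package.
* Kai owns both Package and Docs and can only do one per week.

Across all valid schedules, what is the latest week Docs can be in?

Downstream work caps Docs at week 8.
Docs at week 8 is achievable: Migrate=week 2, Docs=week 8, Handover=week 4, Research=week 9, Package=week 3, Refactor=week 1, QA=week 5, Plan=week 7, Spec=week 6.

week 8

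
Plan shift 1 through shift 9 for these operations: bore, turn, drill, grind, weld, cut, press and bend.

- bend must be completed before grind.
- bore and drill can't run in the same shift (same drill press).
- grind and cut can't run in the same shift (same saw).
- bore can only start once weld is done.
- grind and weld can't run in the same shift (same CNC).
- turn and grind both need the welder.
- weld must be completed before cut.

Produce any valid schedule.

press -> shift 1, bend -> shift 1, bore -> shift 2, turn -> shift 1, drill -> shift 1, grind -> shift 2, weld -> shift 1, cut -> shift 3

Checking: bend(shift 1) before grind(shift 2); weld(shift 1) before cut(shift 3); weld(shift 1) before bore(shift 2); grind(shift 2) != cut(shift 3); bore(shift 2) != drill(shift 1); grind(shift 2) != weld(shift 1); turn(shift 1) != grind(shift 2).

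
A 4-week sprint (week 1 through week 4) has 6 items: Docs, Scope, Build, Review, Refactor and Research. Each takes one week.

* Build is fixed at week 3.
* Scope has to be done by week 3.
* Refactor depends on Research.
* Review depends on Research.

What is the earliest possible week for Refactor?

Precedence pushes Refactor to at least week 2.
Refactor at week 2 is achievable: Refactor -> week 2; Review -> week 2; Docs -> week 1; Scope -> week 1; Build -> week 3; Research -> week 1.

week 2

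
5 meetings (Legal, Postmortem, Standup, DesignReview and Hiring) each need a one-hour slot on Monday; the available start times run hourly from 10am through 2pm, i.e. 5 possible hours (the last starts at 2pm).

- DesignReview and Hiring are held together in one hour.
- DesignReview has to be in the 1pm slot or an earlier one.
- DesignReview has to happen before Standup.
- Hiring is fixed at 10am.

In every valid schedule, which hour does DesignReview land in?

10am

DesignReview's own window allows nothing later than 1pm; DesignReview must be in the same hour as Hiring, which can't be after 10am, so DesignReview is at most 10am.
So DesignReview is pinned to 10am.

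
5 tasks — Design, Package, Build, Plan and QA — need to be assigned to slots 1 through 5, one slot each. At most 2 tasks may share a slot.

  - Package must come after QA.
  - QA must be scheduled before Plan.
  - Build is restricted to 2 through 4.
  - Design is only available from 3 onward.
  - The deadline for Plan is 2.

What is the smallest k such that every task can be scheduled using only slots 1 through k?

The precedence chain requires at least 2 distinct slots.
With at most 2 per slot and 5 tasks, at least 3 slots are needed.
Design can't be placed before 3, so the schedule must run through at least slot 3.
3 works (last occupied slot: 3): for example Design=3; Plan=2; QA=1; Package=3; Build=2.

3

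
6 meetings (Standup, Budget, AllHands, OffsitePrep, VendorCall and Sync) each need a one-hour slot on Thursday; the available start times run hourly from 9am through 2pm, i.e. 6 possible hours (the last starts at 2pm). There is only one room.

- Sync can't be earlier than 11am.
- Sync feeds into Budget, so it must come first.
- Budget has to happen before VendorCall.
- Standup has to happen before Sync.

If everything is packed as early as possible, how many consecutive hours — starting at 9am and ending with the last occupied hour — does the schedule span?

The precedence chain requires at least 4 distinct hours.
With at most 1 per hour and 6 meetings, at least 6 hours are needed.
Propagating the time windows through the other constraints, VendorCall can't land before 1pm — that is hour 5 counting from 9am — so the schedule must run through at least 5 hours.
6 works (last occupied hour: 2pm): for example VendorCall -> 1pm; Sync -> 11am; AllHands -> 10am; Budget -> 12pm; OffsitePrep -> 2pm; Standup -> 9am.

6 hours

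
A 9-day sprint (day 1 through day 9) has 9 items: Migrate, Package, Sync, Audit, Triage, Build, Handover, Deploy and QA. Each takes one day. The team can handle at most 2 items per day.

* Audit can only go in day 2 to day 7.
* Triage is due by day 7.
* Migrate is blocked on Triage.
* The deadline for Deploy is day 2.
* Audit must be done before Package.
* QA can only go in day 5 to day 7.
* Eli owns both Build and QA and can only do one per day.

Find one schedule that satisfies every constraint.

Package=day 3; Migrate=day 2; Build=day 4; Audit=day 2; Deploy=day 1; Triage=day 1; Handover=day 4; Sync=day 3; QA=day 5

Checking: Triage(day 1) before Migrate(day 2); Audit(day 2) before Package(day 3); Build(day 4) != QA(day 5); Triage=day 1 in [day 1,day 7]; QA=day 5 in [day 5,day 7]; Audit=day 2 in [day 2,day 7]; Deploy=day 1 in [day 1,day 2]; max 2 per day (cap 2).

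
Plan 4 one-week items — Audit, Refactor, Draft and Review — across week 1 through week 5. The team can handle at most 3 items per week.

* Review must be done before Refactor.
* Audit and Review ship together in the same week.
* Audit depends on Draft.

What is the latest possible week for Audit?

week 4

Precedence pushes Audit to at least week 2; Audit must be in the same week as Review, which can't be after week 4, so Audit is at most week 4.
Audit at week 4 is achievable: Review in week 4, Draft in week 1, Refactor in week 5, Audit in week 4.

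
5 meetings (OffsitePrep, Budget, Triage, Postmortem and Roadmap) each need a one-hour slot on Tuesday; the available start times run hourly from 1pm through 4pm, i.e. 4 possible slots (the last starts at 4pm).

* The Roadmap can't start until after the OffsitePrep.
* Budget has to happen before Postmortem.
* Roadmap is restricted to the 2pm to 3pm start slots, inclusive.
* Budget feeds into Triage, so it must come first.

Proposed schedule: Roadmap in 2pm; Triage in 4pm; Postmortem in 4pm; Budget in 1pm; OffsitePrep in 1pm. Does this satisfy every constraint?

The Roadmap can't start until after the OffsitePrep — holds.
Budget feeds into Triage, so it must come first — holds.
Budget has to happen before Postmortem — holds.
Roadmap is restricted to the 2pm to 3pm start slots, inclusive — holds.

Yes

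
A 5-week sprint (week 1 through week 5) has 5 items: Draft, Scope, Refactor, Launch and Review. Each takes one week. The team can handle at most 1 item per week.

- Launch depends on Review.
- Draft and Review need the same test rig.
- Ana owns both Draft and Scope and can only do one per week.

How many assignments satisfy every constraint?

Splitting on Draft: it can be week 1 (12), week 2 (12), week 3 (12), week 4 (12), week 5 (12). Listing each branch's schedules as (Scope, Refactor, Launch, Review) by week number:
Draft=week 1: (2,3,5,4) (2,4,5,3) (2,5,4,3) (3,2,5,4) (3,4,5,2) (3,5,4,2) (4,2,5,3) (4,3,5,2) (4,5,3,2) (5,2,4,3) (5,3,4,2) (5,4,3,2) — 12.
Draft=week 2: (1,3,5,4) (1,4,5,3) (1,5,4,3) (3,1,5,4) (3,4,5,1) (3,5,4,1) (4,1,5,3) (4,3,5,1) (4,5,3,1) (5,1,4,3) (5,3,4,1) (5,4,3,1) — 12.
Draft=week 3: (1,2,5,4) (1,4,5,2) (1,5,4,2) (2,1,5,4) (2,4,5,1) (2,5,4,1) (4,1,5,2) (4,2,5,1) (4,5,2,1) (5,1,4,2) (5,2,4,1) (5,4,2,1) — 12.
Draft=week 4: (1,2,5,3) (1,3,5,2) (1,5,3,2) (2,1,5,3) (2,3,5,1) (2,5,3,1) (3,1,5,2) (3,2,5,1) (3,5,2,1) (5,1,3,2) (5,2,3,1) (5,3,2,1) — 12.
Draft=week 5: (1,2,4,3) (1,3,4,2) (1,4,3,2) (2,1,4,3) (2,3,4,1) (2,4,3,1) (3,1,4,2) (3,2,4,1) (3,4,2,1) (4,1,3,2) (4,2,3,1) (4,3,2,1) — 12.
Summing: 12 + 12 + 12 + 12 + 12 = 60.

60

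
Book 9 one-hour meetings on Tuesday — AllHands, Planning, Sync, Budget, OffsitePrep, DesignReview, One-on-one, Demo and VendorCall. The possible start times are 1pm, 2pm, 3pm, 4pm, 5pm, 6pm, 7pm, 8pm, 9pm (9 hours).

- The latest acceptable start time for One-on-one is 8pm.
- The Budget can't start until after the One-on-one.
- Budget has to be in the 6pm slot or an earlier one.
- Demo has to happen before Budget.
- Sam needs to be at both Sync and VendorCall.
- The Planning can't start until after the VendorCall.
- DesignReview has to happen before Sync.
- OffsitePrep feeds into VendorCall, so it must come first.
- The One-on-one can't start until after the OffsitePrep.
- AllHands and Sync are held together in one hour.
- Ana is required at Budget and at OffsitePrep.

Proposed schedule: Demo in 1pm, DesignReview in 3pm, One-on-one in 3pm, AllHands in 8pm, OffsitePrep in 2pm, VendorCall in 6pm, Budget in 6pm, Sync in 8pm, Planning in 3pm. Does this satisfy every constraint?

DesignReview has to happen before Sync — holds.
The One-on-one can't start until after the OffsitePrep — holds.
AllHands and Sync are held together in one hour — holds.
The Budget can't start until after the One-on-one — holds.
The Planning can't start until after the VendorCall — violated.
The latest acceptable start time for One-on-one is 8pm — holds.
OffsitePrep feeds into VendorCall, so it must come first — holds.
Budget has to be in the 6pm slot or an earlier one — holds.
Sam needs to be at both Sync and VendorCall — holds.
Ana is required at Budget and at OffsitePrep — holds.
Demo has to happen before Budget — holds.

No — it violates: The Planning can't start until after the VendorCall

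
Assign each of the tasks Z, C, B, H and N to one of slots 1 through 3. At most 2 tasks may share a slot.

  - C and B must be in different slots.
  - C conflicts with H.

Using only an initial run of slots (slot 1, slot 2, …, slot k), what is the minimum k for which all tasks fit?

3 slots

With at most 2 per slot and 5 tasks, at least 3 slots are needed.
3 works (last occupied slot: 3): for example B -> 2, H -> 2, N -> 3, C -> 1, Z -> 1.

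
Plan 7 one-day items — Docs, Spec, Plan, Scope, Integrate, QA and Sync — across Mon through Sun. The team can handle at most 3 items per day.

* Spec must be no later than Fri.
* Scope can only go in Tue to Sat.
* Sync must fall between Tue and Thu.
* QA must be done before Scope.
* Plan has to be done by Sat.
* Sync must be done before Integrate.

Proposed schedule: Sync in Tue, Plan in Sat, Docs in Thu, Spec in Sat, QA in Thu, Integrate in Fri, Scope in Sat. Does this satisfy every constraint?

Invalid. Spec must be no later than Fri.

Scope can only go in Tue to Sat — holds.
Plan has to be done by Sat — holds.
QA must be done before Scope — holds.
The team can handle at most 3 items per day — holds.
Sync must fall between Tue and Thu — holds.
Sync must be done before Integrate — holds.
Spec must be no later than Fri — violated.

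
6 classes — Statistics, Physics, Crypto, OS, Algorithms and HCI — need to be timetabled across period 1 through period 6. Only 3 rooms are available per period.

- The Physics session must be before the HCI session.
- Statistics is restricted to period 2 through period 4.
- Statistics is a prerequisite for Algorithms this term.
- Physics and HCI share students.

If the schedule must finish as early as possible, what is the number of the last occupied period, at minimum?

The precedence chain requires at least 2 distinct periods.
With at most 3 per period and 6 classes, at least 2 periods are needed.
Propagating the time windows through the other constraints, Algorithms can't land before period 3, so the schedule must run through at least period 3.
3 works (last occupied period: period 3): for example OS=period 1, Algorithms=period 3, Crypto=period 1, Physics=period 1, HCI=period 2, Statistics=period 2.

3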